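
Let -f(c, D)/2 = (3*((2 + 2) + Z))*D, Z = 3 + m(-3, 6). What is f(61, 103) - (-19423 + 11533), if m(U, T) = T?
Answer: -144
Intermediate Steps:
Z = 9 (Z = 3 + 6 = 9)
f(c, D) = -78*D (f(c, D) = -2*3*((2 + 2) + 9)*D = -2*3*(4 + 9)*D = -2*3*13*D = -78*D)
f(61, 103) - (-19423 + 11533) = -78*103 - (-19423 + 11533) = -8034 - 1*(-7890) = -8034 + 7890 = -144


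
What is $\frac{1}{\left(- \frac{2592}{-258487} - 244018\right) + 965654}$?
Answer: $\frac{258487}{186533527324} \approx 1.3857 \cdot 10^{-6}$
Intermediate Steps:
$\frac{1}{\left(- \frac{2592}{-258487} - 244018\right) + 965654} = \frac{1}{\left(\left(-2592\right) \left(- \frac{1}{258487}\right) - 244018\right) + 965654} = \frac{1}{\left(\frac{2592}{258487} - 244018\right) + 965654} = \frac{1}{- \frac{63075478174}{258487} + 965654} = \frac{1}{\frac{186533527324}{258487}} = \frac{258487}{186533527324}$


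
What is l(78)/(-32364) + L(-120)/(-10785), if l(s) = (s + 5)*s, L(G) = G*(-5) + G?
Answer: -948409/3878286 ≈ -0.24454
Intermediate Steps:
L(G) = -4*G (L(G) = -5*G + G = -4*G)
l(s) = s*(5 + s) (l(s) = (5 + s)*s = s*(5 + s))
l(78)/(-32364) + L(-120)/(-10785) = (78*(5 + 78))/(-32364) - 4*(-120)/(-10785) = (78*83)*(-1/32364) + 480*(-1/10785) = 6474*(-1/32364) - 32/719 = -1079/5394 - 32/719 = -948409/3878286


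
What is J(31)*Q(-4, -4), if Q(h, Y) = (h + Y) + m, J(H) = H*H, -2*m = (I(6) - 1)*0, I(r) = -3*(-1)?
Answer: -7688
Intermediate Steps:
I(r) = 3
m = 0 (m = -(3 - 1)*0/2 = -0 = -½*0 = 0)
J(H) = H²
Q(h, Y) = Y + h (Q(h, Y) = (h + Y) + 0 = (Y + h) + 0 = Y + h)
J(31)*Q(-4, -4) = 31²*(-4 - 4) = 961*(-8) = -7688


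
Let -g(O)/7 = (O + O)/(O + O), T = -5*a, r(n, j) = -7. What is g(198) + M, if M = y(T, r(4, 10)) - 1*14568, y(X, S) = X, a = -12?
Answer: -14515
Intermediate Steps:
T = 60 (T = -5*(-12) = 60)
g(O) = -7 (g(O) = -7*(O + O)/(O + O) = -7*2*O/(2*O) = -7*2*O*1/(2*O) = -7*1 = -7)
M = -14508 (M = 60 - 1*14568 = 60 - 14568 = -14508)
g(198) + M = -7 - 14508 = -14515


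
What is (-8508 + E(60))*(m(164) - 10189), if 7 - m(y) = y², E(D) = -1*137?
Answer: 320539310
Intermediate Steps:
E(D) = -137
m(y) = 7 - y²
(-8508 + E(60))*(m(164) - 10189) = (-8508 - 137)*((7 - 1*164²) - 10189) = -8645*((7 - 1*26896) - 10189) = -8645*((7 - 26896) - 10189) = -8645*(-26889 - 10189) = -8645*(-37078) = 320539310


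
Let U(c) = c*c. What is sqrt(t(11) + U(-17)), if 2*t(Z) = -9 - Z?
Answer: 3*sqrt(31) ≈ 16.703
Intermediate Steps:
t(Z) = -9/2 - Z/2 (t(Z) = (-9 - Z)/2 = -9/2 - Z/2)
U(c) = c**2
sqrt(t(11) + U(-17)) = sqrt((-9/2 - 1/2*11) + (-17)**2) = sqrt((-9/2 - 11/2) + 289) = sqrt(-10 + 289) = sqrt(279) = 3*sqrt(31)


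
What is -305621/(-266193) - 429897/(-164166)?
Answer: 54869383069/14566613346 ≈ 3.7668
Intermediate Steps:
-305621/(-266193) - 429897/(-164166) = -305621*(-1/266193) - 429897*(-1/164166) = 305621/266193 + 143299/54722 = 54869383069/14566613346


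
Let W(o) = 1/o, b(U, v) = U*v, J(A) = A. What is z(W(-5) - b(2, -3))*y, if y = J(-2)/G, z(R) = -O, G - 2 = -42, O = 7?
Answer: -7/20 ≈ -0.35000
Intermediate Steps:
G = -40 (G = 2 - 42 = -40)
z(R) = -7 (z(R) = -1*7 = -7)
y = 1/20 (y = -2/(-40) = -2*(-1/40) = 1/20 ≈ 0.050000)
z(W(-5) - b(2, -3))*y = -7*1/20 = -7/20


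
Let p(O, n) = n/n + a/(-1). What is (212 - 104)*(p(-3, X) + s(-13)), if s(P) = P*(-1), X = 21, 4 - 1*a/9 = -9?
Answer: -11124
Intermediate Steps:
a = 117 (a = 36 - 9*(-9) = 36 + 81 = 117)
s(P) = -P
p(O, n) = -116 (p(O, n) = n/n + 117/(-1) = 1 + 117*(-1) = 1 - 117 = -116)
(212 - 104)*(p(-3, X) + s(-13)) = (212 - 104)*(-116 - 1*(-13)) = 108*(-116 + 13) = 108*(-103) = -11124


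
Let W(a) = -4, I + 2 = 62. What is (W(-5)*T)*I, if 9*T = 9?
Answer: -240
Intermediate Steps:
I = 60 (I = -2 + 62 = 60)
T = 1 (T = (1/9)*9 = 1)
(W(-5)*T)*I = -4*1*60 = -4*60 = -240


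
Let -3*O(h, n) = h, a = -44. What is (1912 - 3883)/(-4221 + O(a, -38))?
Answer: 5913/12619 ≈ 0.46858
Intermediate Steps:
O(h, n) = -h/3
(1912 - 3883)/(-4221 + O(a, -38)) = (1912 - 3883)/(-4221 - 1/3*(-44)) = -1971/(-4221 + 44/3) = -1971/(-12619/3) = -1971*(-3/12619) = 5913/12619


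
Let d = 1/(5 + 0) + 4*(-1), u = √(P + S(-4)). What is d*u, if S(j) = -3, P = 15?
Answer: -38*√3/5 ≈ -13.164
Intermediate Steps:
u = 2*√3 (u = √(15 - 3) = √12 = 2*√3 ≈ 3.4641)
d = -19/5 (d = 1/5 - 4 = ⅕ - 4 = -19/5 ≈ -3.8000)
d*u = -38*√3/5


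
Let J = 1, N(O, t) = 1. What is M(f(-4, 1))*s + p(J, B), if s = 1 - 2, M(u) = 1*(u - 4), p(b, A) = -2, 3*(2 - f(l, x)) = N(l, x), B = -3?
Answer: ⅓ ≈ 0.33333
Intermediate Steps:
f(l, x) = 5/3 (f(l, x) = 2 - ⅓*1 = 2 - ⅓ = 5/3)
M(u) = -4 + u (M(u) = 1*(-4 + u) = -4 + u)
s = -1
M(f(-4, 1))*s + p(J, B) = (-4 + 5/3)*(-1) - 2 = -7/3*(-1) - 2 = 7/3 - 2 = ⅓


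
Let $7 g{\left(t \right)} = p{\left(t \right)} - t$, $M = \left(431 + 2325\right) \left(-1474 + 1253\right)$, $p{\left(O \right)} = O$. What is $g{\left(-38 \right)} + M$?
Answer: $-609076$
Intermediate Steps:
$M = -609076$ ($M = 2756 \left(-221\right) = -609076$)
$g{\left(t \right)} = 0$ ($g{\left(t \right)} = \frac{t - t}{7} = \frac{1}{7} \cdot 0 = 0$)
$g{\left(-38 \right)} + M = 0 - 609076 = -609076$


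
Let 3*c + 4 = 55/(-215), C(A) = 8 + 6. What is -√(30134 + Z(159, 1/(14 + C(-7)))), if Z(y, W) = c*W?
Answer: -5*√436826551/602 ≈ -173.59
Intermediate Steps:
C(A) = 14
c = -61/43 (c = -4/3 + (55/(-215))/3 = -4/3 + (55*(-1/215))/3 = -4/3 + (⅓)*(-11/43) = -4/3 - 11/129 = -61/43 ≈ -1.4186)
Z(y, W) = -61*W/43
-√(30134 + Z(159, 1/(14 + C(-7)))) = -√(30134 - 61/(43*(14 + 14))) = -√(30134 - 61/43/28) = -√(30134 - 61/43*1/28) = -√(30134 - 61/1204) = -√(36281275/1204) = -5*√436826551/602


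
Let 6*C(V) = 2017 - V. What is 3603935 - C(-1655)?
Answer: 3603323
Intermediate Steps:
C(V) = 2017/6 - V/6 (C(V) = (2017 - V)/6 = 2017/6 - V/6)
3603935 - C(-1655) = 3603935 - (2017/6 - ⅙*(-1655)) = 3603935 - (2017/6 + 1655/6) = 3603935 - 1*612 = 3603935 - 612 = 3603323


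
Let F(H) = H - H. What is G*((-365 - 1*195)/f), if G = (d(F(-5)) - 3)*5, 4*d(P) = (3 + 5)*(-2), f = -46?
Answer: -9800/23 ≈ -426.09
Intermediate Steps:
F(H) = 0
d(P) = -4 (d(P) = ((3 + 5)*(-2))/4 = (8*(-2))/4 = (¼)*(-16) = -4)
G = -35 (G = (-4 - 3)*5 = -7*5 = -35)
G*((-365 - 1*195)/f) = -35*(-365 - 1*195)/(-46) = -35*(-365 - 195)*(-1)/46 = -(-19600)*(-1)/46 = -35*280/23 = -9800/23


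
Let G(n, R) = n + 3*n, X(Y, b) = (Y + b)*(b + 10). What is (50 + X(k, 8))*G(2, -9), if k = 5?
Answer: 2272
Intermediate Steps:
X(Y, b) = (10 + b)*(Y + b) (X(Y, b) = (Y + b)*(10 + b) = (10 + b)*(Y + b))
G(n, R) = 4*n
(50 + X(k, 8))*G(2, -9) = (50 + (8² + 10*5 + 10*8 + 5*8))*(4*2) = (50 + (64 + 50 + 80 + 40))*8 = (50 + 234)*8 = 284*8 = 2272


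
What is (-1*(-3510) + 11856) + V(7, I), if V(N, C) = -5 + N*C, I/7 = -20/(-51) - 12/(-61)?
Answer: 47877839/3111 ≈ 15390.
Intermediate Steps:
I = 12824/3111 (I = 7*(-20/(-51) - 12/(-61)) = 7*(-20*(-1/51) - 12*(-1/61)) = 7*(20/51 + 12/61) = 7*(1832/3111) = 12824/3111 ≈ 4.1221)
V(N, C) = -5 + C*N
(-1*(-3510) + 11856) + V(7, I) = (-1*(-3510) + 11856) + (-5 + (12824/3111)*7) = (3510 + 11856) + (-5 + 89768/3111) = 15366 + 74213/3111 = 47877839/3111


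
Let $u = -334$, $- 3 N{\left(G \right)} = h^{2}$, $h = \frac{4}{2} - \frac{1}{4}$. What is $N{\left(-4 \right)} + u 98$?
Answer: $- \frac{1571185}{48} \approx -32733.0$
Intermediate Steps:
$h = \frac{7}{4}$ ($h = 4 \cdot \frac{1}{2} - \frac{1}{4} = 2 - \frac{1}{4} = \frac{7}{4} \approx 1.75$)
$N{\left(G \right)} = - \frac{49}{48}$ ($N{\left(G \right)} = - \frac{\left(\frac{7}{4}\right)^{2}}{3} = \left(- \frac{1}{3}\right) \frac{49}{16} = - \frac{49}{48}$)
$N{\left(-4 \right)} + u 98 = - \frac{49}{48} - 32732 = - \frac{1571185}{48}$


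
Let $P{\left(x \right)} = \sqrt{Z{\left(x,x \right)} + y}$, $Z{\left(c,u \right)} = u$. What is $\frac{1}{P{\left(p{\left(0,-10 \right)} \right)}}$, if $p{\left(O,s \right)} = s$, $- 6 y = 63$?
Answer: $- \frac{i \sqrt{82}}{41} \approx - 0.22086 i$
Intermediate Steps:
$y = - \frac{21}{2}$ ($y = \left(- \frac{1}{6}\right) 63 = - \frac{21}{2} \approx -10.5$)
$P{\left(x \right)} = \sqrt{- \frac{21}{2} + x}$ ($P{\left(x \right)} = \sqrt{x - \frac{21}{2}} = \sqrt{- \frac{21}{2} + x}$)
$\frac{1}{P{\left(p{\left(0,-10 \right)} \right)}} = \frac{1}{\frac{1}{2} \sqrt{-42 + 4 \left(-10\right)}} = \frac{1}{\frac{1}{2} \sqrt{-42 - 40}} = \frac{1}{\frac{1}{2} \sqrt{-82}} = \frac{1}{\frac{1}{2} i \sqrt{82}} = - \frac{i \sqrt{82}}{41}$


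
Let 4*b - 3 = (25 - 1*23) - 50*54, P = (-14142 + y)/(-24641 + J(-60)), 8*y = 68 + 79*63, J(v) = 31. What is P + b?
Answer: -132539809/196880 ≈ -673.20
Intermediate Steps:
y = 5045/8 (y = (68 + 79*63)/8 = (68 + 4977)/8 = (⅛)*5045 = 5045/8 ≈ 630.63)
P = 108091/196880 (P = (-14142 + 5045/8)/(-24641 + 31) = -108091/8/(-24610) = -108091/8*(-1/24610) = 108091/196880 ≈ 0.54902)
b = -2695/4 (b = ¾ + ((25 - 1*23) - 50*54)/4 = ¾ + ((25 - 23) - 2700)/4 = ¾ + (2 - 2700)/4 = ¾ + (¼)*(-2698) = ¾ - 1349/2 = -2695/4 ≈ -673.75)
P + b = 108091/196880 - 2695/4 = -132539809/196880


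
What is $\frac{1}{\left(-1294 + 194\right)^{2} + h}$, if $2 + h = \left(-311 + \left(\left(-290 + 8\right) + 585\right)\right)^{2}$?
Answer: $\frac{1}{1210062} \approx 8.264 \cdot 10^{-7}$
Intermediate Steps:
$h = 62$ ($h = -2 + \left(-311 + \left(\left(-290 + 8\right) + 585\right)\right)^{2} = -2 + \left(-311 + \left(-282 + 585\right)\right)^{2} = -2 + \left(-311 + 303\right)^{2} = -2 + \left(-8\right)^{2} = -2 + 64 = 62$)
$\frac{1}{\left(-1294 + 194\right)^{2} + h} = \frac{1}{\left(-1294 + 194\right)^{2} + 62} = \frac{1}{\left(-1100\right)^{2} + 62} = \frac{1}{1210000 + 62} = \frac{1}{1210062}$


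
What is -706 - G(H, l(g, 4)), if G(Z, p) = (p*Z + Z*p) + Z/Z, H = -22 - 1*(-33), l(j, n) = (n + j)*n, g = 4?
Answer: -1411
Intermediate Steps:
l(j, n) = n*(j + n) (l(j, n) = (j + n)*n = n*(j + n))
H = 11 (H = -22 + 33 = 11)
G(Z, p) = 1 + 2*Z*p (G(Z, p) = (Z*p + Z*p) + 1 = 2*Z*p + 1 = 1 + 2*Z*p)
-706 - G(H, l(g, 4)) = -706 - (1 + 2*11*(4*(4 + 4))) = -706 - (1 + 2*11*(4*8)) = -706 - (1 + 2*11*32) = -706 - (1 + 704) = -706 - 1*705 = -706 - 705 = -1411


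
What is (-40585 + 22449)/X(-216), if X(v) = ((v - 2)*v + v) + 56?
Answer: -2267/5866 ≈ -0.38646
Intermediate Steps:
X(v) = 56 + v + v*(-2 + v) (X(v) = ((-2 + v)*v + v) + 56 = (v*(-2 + v) + v) + 56 = (v + v*(-2 + v)) + 56 = 56 + v + v*(-2 + v))
(-40585 + 22449)/X(-216) = (-40585 + 22449)/(56 + (-216)**2 - 1*(-216)) = -18136/(56 + 46656 + 216) = -18136/46928 = -18136*1/46928 = -2267/5866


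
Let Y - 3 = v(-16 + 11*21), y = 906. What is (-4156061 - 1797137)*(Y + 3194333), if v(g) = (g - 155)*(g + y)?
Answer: -19416926784008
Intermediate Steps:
v(g) = (-155 + g)*(906 + g) (v(g) = (g - 155)*(g + 906) = (-155 + g)*(906 + g))
Y = 67263 (Y = 3 + (-140430 + (-16 + 11*21)**2 + 751*(-16 + 11*21)) = 3 + (-140430 + (-16 + 231)**2 + 751*(-16 + 231)) = 3 + (-140430 + 215**2 + 751*215) = 3 + (-140430 + 46225 + 161465) = 3 + 67260 = 67263)
(-4156061 - 1797137)*(Y + 3194333) = (-4156061 - 1797137)*(67263 + 3194333) = -5953198*3261596 = -19416926784008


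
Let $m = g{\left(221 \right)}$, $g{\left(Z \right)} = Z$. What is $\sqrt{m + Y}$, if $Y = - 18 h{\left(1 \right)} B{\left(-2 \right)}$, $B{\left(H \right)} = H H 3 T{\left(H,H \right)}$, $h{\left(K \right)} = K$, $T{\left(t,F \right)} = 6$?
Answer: $5 i \sqrt{43} \approx 32.787 i$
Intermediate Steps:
$B{\left(H \right)} = 18 H^{2}$ ($B{\left(H \right)} = H H 3 \cdot 6 = H 3 H 6 = 3 H^{2} \cdot 6 = 18 H^{2}$)
$m = 221$
$Y = -1296$ ($Y = \left(-18\right) 1 \cdot 18 \left(-2\right)^{2} = - 18 \cdot 18 \cdot 4 = \left(-18\right) 72 = -1296$)
$\sqrt{m + Y} = \sqrt{221 - 1296} = \sqrt{-1075} = 5 i \sqrt{43}$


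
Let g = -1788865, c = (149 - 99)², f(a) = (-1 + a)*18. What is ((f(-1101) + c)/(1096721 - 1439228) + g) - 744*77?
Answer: -57483664385/31137 ≈ -1.8462e+6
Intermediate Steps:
f(a) = -18 + 18*a
c = 2500 (c = 50² = 2500)
((f(-1101) + c)/(1096721 - 1439228) + g) - 744*77 = (((-18 + 18*(-1101)) + 2500)/(1096721 - 1439228) - 1788865) - 744*77 = (((-18 - 19818) + 2500)/(-342507) - 1788865) - 57288 = ((-19836 + 2500)*(-1/342507) - 1788865) - 57288 = (-17336*(-1/342507) - 1788865) - 57288 = (1576/31137 - 1788865) - 57288 = -55699887929/31137 - 57288 = -57483664385/31137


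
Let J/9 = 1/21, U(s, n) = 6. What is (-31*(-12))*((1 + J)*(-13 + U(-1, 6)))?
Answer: -3720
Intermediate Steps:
J = 3/7 (J = 9/21 = 9*(1/21) = 3/7 ≈ 0.42857)
(-31*(-12))*((1 + J)*(-13 + U(-1, 6))) = (-31*(-12))*((1 + 3/7)*(-13 + 6)) = 372*((10/7)*(-7)) = 372*(-10) = -3720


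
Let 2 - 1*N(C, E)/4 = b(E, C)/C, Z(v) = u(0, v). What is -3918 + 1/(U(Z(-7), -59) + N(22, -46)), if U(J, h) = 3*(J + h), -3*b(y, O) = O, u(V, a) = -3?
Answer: -2076543/530 ≈ -3918.0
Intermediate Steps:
Z(v) = -3
b(y, O) = -O/3
N(C, E) = 28/3 (N(C, E) = 8 - 4*(-C/3)/C = 8 - 4*(-⅓) = 8 + 4/3 = 28/3)
U(J, h) = 3*J + 3*h
-3918 + 1/(U(Z(-7), -59) + N(22, -46)) = -3918 + 1/((3*(-3) + 3*(-59)) + 28/3) = -3918 + 1/((-9 - 177) + 28/3) = -3918 + 1/(-186 + 28/3) = -3918 + 1/(-530/3) = -3918 - 3/530 = -2076543/530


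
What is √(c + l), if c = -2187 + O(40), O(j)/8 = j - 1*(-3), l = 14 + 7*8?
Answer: 3*I*√197 ≈ 42.107*I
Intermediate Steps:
l = 70 (l = 14 + 56 = 70)
O(j) = 24 + 8*j (O(j) = 8*(j - 1*(-3)) = 8*(j + 3) = 8*(3 + j) = 24 + 8*j)
c = -1843 (c = -2187 + (24 + 8*40) = -2187 + (24 + 320) = -2187 + 344 = -1843)
√(c + l) = √(-1843 + 70) = √(-1773) = 3*I*√197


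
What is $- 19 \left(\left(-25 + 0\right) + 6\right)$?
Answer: $361$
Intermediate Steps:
$- 19 \left(\left(-25 + 0\right) + 6\right) = - 19 \left(-25 + 6\right) = \left(-19\right) \left(-19\right) = 361$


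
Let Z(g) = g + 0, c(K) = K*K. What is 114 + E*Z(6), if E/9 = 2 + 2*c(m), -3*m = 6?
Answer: 654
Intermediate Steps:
m = -2 (m = -⅓*6 = -2)
c(K) = K²
Z(g) = g
E = 90 (E = 9*(2 + 2*(-2)²) = 9*(2 + 2*4) = 9*(2 + 8) = 9*10 = 90)
114 + E*Z(6) = 114 + 90*6 = 114 + 540 = 654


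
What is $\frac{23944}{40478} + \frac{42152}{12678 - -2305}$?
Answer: $\frac{1032490804}{303240937} \approx 3.4049$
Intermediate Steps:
$\frac{23944}{40478} + \frac{42152}{12678 - -2305} = 23944 \cdot \frac{1}{40478} + \frac{42152}{12678 + 2305} = \frac{11972}{20239} + \frac{42152}{14983} = \frac{1032490804}{303240937}$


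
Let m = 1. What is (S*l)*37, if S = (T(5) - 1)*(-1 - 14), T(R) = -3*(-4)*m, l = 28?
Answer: -170940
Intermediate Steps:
T(R) = 12 (T(R) = -3*(-4) = -(-12) = -1*(-12) = 12)
S = -165 (S = (12 - 1)*(-1 - 14) = 11*(-15) = -165)
(S*l)*37 = -165*28*37 = -4620*37 = -170940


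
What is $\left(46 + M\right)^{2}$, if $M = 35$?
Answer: $6561$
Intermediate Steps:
$\left(46 + M\right)^{2} = \left(46 + 35\right)^{2} = 81^{2} = 6561$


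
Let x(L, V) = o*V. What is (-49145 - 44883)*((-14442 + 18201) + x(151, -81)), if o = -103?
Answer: -1137926856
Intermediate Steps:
x(L, V) = -103*V
(-49145 - 44883)*((-14442 + 18201) + x(151, -81)) = (-49145 - 44883)*((-14442 + 18201) - 103*(-81)) = -94028*(3759 + 8343) = -94028*12102 = -1137926856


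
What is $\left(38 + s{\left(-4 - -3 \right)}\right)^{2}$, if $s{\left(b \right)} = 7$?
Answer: $2025$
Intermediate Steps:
$\left(38 + s{\left(-4 - -3 \right)}\right)^{2} = \left(38 + 7\right)^{2} = 45^{2} = 2025$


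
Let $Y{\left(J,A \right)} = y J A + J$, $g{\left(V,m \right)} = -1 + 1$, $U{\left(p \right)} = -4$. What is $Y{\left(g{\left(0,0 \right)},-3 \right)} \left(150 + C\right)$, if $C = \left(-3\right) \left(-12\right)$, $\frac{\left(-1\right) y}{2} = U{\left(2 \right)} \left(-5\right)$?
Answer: $0$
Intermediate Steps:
$g{\left(V,m \right)} = 0$
$y = -40$ ($y = - 2 \left(\left(-4\right) \left(-5\right)\right) = \left(-2\right) 20 = -40$)
$C = 36$
$Y{\left(J,A \right)} = J - 40 A J$ ($Y{\left(J,A \right)} = - 40 J A + J = - 40 A J + J = J - 40 A J$)
$Y{\left(g{\left(0,0 \right)},-3 \right)} \left(150 + C\right) = 0 \left(1 - -120\right) \left(150 + 36\right) = 0 \left(1 + 120\right) 186 = 0 \cdot 121 \cdot 186 = 0 \cdot 186 = 0$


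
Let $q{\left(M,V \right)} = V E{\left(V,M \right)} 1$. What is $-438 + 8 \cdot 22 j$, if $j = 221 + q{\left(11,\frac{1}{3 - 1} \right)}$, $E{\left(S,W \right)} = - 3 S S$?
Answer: $38392$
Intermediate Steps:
$E{\left(S,W \right)} = - 3 S^{2}$
$q{\left(M,V \right)} = - 3 V^{3}$ ($q{\left(M,V \right)} = V \left(- 3 V^{2}\right) 1 = - 3 V^{3} \cdot 1 = - 3 V^{3}$)
$j = \frac{1765}{8}$ ($j = 221 - 3 \left(\frac{1}{3 - 1}\right)^{3} = 221 - 3 \left(\frac{1}{2}\right)^{3} = 221 - \frac{3}{8} = \frac{1765}{8} \approx 220.63$)
$-438 + 8 \cdot 22 j = -438 + 8 \cdot 22 \cdot \frac{1765}{8} = -438 + 176 \cdot \frac{1765}{8} = -438 + 38830 = 38392$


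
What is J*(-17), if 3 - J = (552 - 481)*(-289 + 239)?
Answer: -60401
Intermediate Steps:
J = 3553 (J = 3 - (552 - 481)*(-289 + 239) = 3 - 71*(-50) = 3 - 1*(-3550) = 3 + 3550 = 3553)
J*(-17) = 3553*(-17) = -60401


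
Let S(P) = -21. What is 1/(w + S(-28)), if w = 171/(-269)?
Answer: -269/5820 ≈ -0.046220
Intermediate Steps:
w = -171/269 (w = 171*(-1/269) = -171/269 ≈ -0.63569)
1/(w + S(-28)) = 1/(-171/269 - 21) = 1/(-5820/269) = -269/5820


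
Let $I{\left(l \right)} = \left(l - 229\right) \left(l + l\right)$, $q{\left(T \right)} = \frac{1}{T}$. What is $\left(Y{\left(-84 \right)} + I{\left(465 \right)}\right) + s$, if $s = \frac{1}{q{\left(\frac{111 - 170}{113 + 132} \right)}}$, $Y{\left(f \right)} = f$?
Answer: $\frac{53751961}{245} \approx 2.194 \cdot 10^{5}$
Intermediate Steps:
$s = - \frac{59}{245}$ ($s = \frac{1}{\frac{1}{\left(111 - 170\right) \frac{1}{113 + 132}}} = \frac{1}{\frac{1}{\left(-59\right) \frac{1}{245}}} = \frac{1}{\frac{1}{- \frac{59}{245}}} = \frac{1}{- \frac{245}{59}} = - \frac{59}{245} \approx -0.24082$)
$I{\left(l \right)} = 2 l \left(-229 + l\right)$ ($I{\left(l \right)} = \left(-229 + l\right) 2 l = 2 l \left(-229 + l\right)$)
$\left(Y{\left(-84 \right)} + I{\left(465 \right)}\right) + s = \left(-84 + 2 \cdot 465 \left(-229 + 465\right)\right) - \frac{59}{245} = \left(-84 + 2 \cdot 465 \cdot 236\right) - \frac{59}{245} = \left(-84 + 219480\right) - \frac{59}{245} = 219396 - \frac{59}{245} = \frac{53751961}{245}$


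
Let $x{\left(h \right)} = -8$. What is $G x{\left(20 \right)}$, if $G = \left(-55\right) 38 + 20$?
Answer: $16560$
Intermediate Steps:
$G = -2070$ ($G = -2090 + 20 = -2070$)
$G x{\left(20 \right)} = \left(-2070\right) \left(-8\right) = 16560$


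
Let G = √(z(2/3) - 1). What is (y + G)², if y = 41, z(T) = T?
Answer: (123 + I*√3)²/9 ≈ 1680.7 + 47.343*I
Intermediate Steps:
G = I*√3/3 (G = √(2/3 - 1) = √(2*(⅓) - 1) = √(⅔ - 1) = √(-⅓) = I*√3/3 ≈ 0.57735*I)
(y + G)² = (41 + I*√3/3)²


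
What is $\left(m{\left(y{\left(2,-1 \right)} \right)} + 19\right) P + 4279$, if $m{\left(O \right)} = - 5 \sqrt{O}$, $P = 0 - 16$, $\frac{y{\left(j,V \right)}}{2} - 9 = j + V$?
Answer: $3975 + 160 \sqrt{5} \approx 4332.8$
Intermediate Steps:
$y{\left(j,V \right)} = 18 + 2 V + 2 j$ ($y{\left(j,V \right)} = 18 + 2 \left(j + V\right) = 18 + 2 \left(V + j\right) = 18 + \left(2 V + 2 j\right) = 18 + 2 V + 2 j$)
$P = -16$
$\left(m{\left(y{\left(2,-1 \right)} \right)} + 19\right) P + 4279 = \left(- 5 \sqrt{18 + 2 \left(-1\right) + 2 \cdot 2} + 19\right) \left(-16\right) + 4279 = \left(- 5 \sqrt{18 - 2 + 4} + 19\right) \left(-16\right) + 4279 = \left(- 5 \sqrt{20} + 19\right) \left(-16\right) + 4279 = \left(- 5 \cdot 2 \sqrt{5} + 19\right) \left(-16\right) + 4279 = \left(- 10 \sqrt{5} + 19\right) \left(-16\right) + 4279 = \left(19 - 10 \sqrt{5}\right) \left(-16\right) + 4279 = \left(-304 + 160 \sqrt{5}\right) + 4279 = 3975 + 160 \sqrt{5}$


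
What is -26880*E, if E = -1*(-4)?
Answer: -107520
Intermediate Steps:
E = 4
-26880*E = -26880*4 = -3360*32 = -107520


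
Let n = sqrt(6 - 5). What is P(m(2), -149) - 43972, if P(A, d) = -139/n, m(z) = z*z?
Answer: -44111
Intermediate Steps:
n = 1 (n = sqrt(1) = 1)
m(z) = z**2
P(A, d) = -139 (P(A, d) = -139/1 = -139*1 = -139)
P(m(2), -149) - 43972 = -139 - 43972 = -44111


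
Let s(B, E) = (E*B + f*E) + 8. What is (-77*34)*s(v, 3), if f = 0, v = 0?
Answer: -20944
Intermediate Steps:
s(B, E) = 8 + B*E (s(B, E) = (E*B + 0*E) + 8 = (B*E + 0) + 8 = B*E + 8 = 8 + B*E)
(-77*34)*s(v, 3) = (-77*34)*(8 + 0*3) = -2618*(8 + 0) = -2618*8 = -20944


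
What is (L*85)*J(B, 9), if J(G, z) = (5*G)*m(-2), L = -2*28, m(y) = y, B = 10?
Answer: 476000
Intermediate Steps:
L = -56
J(G, z) = -10*G (J(G, z) = (5*G)*(-2) = -10*G)
(L*85)*J(B, 9) = (-56*85)*(-10*10) = -4760*(-100) = 476000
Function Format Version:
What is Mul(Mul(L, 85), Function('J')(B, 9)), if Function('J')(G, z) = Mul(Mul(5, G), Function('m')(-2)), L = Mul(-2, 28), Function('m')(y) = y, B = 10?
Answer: 476000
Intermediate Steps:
L = -56
Function('J')(G, z) = Mul(-10, G) (Function('J')(G, z) = Mul(Mul(5, G), -2) = Mul(-10, G))
Mul(Mul(L, 85), Function('J')(B, 9)) = Mul(Mul(-56, 85), Mul(-10, 10)) = Mul(-4760, -100) = 476000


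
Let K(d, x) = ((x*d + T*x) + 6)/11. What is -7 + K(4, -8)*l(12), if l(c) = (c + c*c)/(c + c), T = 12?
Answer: -870/11 ≈ -79.091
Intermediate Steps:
K(d, x) = 6/11 + 12*x/11 + d*x/11 (K(d, x) = ((x*d + 12*x) + 6)/11 = ((d*x + 12*x) + 6)*(1/11) = ((12*x + d*x) + 6)*(1/11) = (6 + 12*x + d*x)*(1/11) = 6/11 + 12*x/11 + d*x/11)
l(c) = (c + c**2)/(2*c) (l(c) = (c + c**2)/((2*c)) = (c + c**2)*(1/(2*c)) = (c + c**2)/(2*c))
-7 + K(4, -8)*l(12) = -7 + (6/11 + (12/11)*(-8) + (1/11)*4*(-8))*(1/2 + (1/2)*12) = -7 + (6/11 - 96/11 - 32/11)*(1/2 + 6) = -7 - 122/11*13/2 = -7 - 793/11 = -870/11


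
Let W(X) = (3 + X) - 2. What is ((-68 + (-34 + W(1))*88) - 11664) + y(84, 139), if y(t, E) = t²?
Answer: -7492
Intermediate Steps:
W(X) = 1 + X
((-68 + (-34 + W(1))*88) - 11664) + y(84, 139) = ((-68 + (-34 + (1 + 1))*88) - 11664) + 84² = ((-68 + (-34 + 2)*88) - 11664) + 7056 = ((-68 - 32*88) - 11664) + 7056 = ((-68 - 2816) - 11664) + 7056 = (-2884 - 11664) + 7056 = -14548 + 7056 = -7492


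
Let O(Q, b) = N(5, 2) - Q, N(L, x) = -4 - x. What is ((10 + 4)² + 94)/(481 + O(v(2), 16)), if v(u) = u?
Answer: 290/473 ≈ 0.61311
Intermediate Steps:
O(Q, b) = -6 - Q (O(Q, b) = (-4 - 1*2) - Q = (-4 - 2) - Q = -6 - Q)
((10 + 4)² + 94)/(481 + O(v(2), 16)) = ((10 + 4)² + 94)/(481 + (-6 - 1*2)) = (14² + 94)/(481 + (-6 - 2)) = (196 + 94)/(481 - 8) = 290/473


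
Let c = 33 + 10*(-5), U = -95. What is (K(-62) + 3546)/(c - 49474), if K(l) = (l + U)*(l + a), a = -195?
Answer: -43895/49491 ≈ -0.88693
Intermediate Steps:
c = -17 (c = 33 - 50 = -17)
K(l) = (-195 + l)*(-95 + l) (K(l) = (l - 95)*(l - 195) = (-95 + l)*(-195 + l) = (-195 + l)*(-95 + l))
(K(-62) + 3546)/(c - 49474) = ((18525 + (-62)² - 290*(-62)) + 3546)/(-17 - 49474) = ((18525 + 3844 + 17980) + 3546)/(-49491) = (40349 + 3546)*(-1/49491) = 43895*(-1/49491) = -43895/49491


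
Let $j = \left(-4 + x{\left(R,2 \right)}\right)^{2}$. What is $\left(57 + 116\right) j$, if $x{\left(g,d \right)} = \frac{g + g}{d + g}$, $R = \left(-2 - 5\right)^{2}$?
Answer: $\frac{1943828}{2601} \approx 747.34$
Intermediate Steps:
$R = 49$ ($R = \left(-7\right)^{2} = 49$)
$x{\left(g,d \right)} = \frac{2 g}{d + g}$
$j = \frac{11236}{2601}$ ($j = \left(-4 + 2 \cdot 49 \frac{1}{2 + 49}\right)^{2} = \left(-4 + 2 \cdot 49 \cdot \frac{1}{51}\right)^{2} = \left(-4 + \frac{98}{51}\right)^{2} = \left(- \frac{106}{51}\right)^{2} = \frac{11236}{2601} \approx 4.3199$)
$\left(57 + 116\right) j = \left(57 + 116\right) \frac{11236}{2601} = 173 \cdot \frac{11236}{2601} = \frac{1943828}{2601}$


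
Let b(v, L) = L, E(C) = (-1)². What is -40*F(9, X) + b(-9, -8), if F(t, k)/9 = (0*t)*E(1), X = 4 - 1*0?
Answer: -8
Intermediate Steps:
E(C) = 1
X = 4 (X = 4 + 0 = 4)
F(t, k) = 0 (F(t, k) = 9*((0*t)*1) = 9*(0*1) = 9*0 = 0)
-40*F(9, X) + b(-9, -8) = -40*0 - 8 = 0 - 8 = -8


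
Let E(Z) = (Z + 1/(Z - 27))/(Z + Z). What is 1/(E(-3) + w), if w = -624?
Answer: -180/112229 ≈ -0.0016039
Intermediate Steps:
E(Z) = (Z + 1/(-27 + Z))/(2*Z) (E(Z) = (Z + 1/(-27 + Z))/((2*Z)) = (Z + 1/(-27 + Z))*(1/(2*Z)) = (Z + 1/(-27 + Z))/(2*Z))
1/(E(-3) + w) = 1/((½)*(1 + (-3)² - 27*(-3))/(-3*(-27 - 3)) - 624) = 1/((½)*(-⅓)*(1 + 9 + 81)/(-30) - 624) = 1/((½)*(-⅓)*(-1/30)*91 - 624) = 1/(91/180 - 624) = 1/(-112229/180) = -180/112229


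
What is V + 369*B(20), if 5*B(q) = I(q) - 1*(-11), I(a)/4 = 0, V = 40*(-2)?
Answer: 3659/5 ≈ 731.80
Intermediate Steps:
V = -80
I(a) = 0 (I(a) = 4*0 = 0)
B(q) = 11/5 (B(q) = (0 - 1*(-11))/5 = (0 + 11)/5 = (⅕)*11 = 11/5)
V + 369*B(20) = -80 + 369*(11/5) = -80 + 4059/5 = 3659/5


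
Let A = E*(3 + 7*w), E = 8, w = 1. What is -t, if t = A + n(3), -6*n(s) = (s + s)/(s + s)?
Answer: -479/6 ≈ -79.833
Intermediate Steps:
n(s) = -⅙ (n(s) = -(s + s)/(6*(s + s)) = -2*s/(6*(2*s)) = -2*s*1/(2*s)/6 = -⅙*1 = -⅙)
A = 80 (A = 8*(3 + 7*1) = 8*(3 + 7) = 8*10 = 80)
t = 479/6 (t = 80 - ⅙ = 479/6 ≈ 79.833)
-t = -1*479/6 = -479/6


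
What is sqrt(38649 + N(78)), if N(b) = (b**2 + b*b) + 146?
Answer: sqrt(50963) ≈ 225.75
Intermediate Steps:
N(b) = 146 + 2*b**2 (N(b) = (b**2 + b**2) + 146 = 2*b**2 + 146 = 146 + 2*b**2)
sqrt(38649 + N(78)) = sqrt(38649 + (146 + 2*78**2)) = sqrt(38649 + (146 + 2*6084)) = sqrt(38649 + (146 + 12168)) = sqrt(38649 + 12314) = sqrt(50963)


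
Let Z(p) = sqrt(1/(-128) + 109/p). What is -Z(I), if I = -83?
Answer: -I*sqrt(2329810)/1328 ≈ -1.1494*I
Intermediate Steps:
Z(p) = sqrt(-1/128 + 109/p)
-Z(I) = -sqrt(2)*sqrt((13952 - 1*(-83))/(-83))/16 = -sqrt(2)*sqrt(-(13952 + 83)/83)/16 = -sqrt(2)*sqrt(-1/83*14035)/16 = -sqrt(2)*sqrt(-14035/83)/16 = -sqrt(2)*I*sqrt(1164905)/83/16 = -I*sqrt(2329810)/1328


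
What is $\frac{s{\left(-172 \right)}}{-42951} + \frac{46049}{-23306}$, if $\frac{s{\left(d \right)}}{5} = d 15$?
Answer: $- \frac{559067733}{333672002} \approx -1.6755$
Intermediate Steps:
$s{\left(d \right)} = 75 d$ ($s{\left(d \right)} = 5 d 15 = 5 \cdot 15 d = 75 d$)
$\frac{s{\left(-172 \right)}}{-42951} + \frac{46049}{-23306} = \frac{75 \left(-172\right)}{-42951} + \frac{46049}{-23306} = \left(-12900\right) \left(- \frac{1}{42951}\right) + 46049 \left(- \frac{1}{23306}\right) = \frac{4300}{14317} - \frac{46049}{23306} = - \frac{559067733}{333672002}$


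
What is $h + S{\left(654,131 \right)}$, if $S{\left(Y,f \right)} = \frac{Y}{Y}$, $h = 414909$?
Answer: $414910$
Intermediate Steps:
$S{\left(Y,f \right)} = 1$
$h + S{\left(654,131 \right)} = 414909 + 1 = 414910$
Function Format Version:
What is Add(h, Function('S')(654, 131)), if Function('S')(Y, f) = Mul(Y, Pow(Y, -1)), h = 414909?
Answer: 414910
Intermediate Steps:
Function('S')(Y, f) = 1
Add(h, Function('S')(654, 131)) = Add(414909, 1) = 414910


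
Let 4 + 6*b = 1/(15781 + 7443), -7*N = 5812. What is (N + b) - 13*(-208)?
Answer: 608995213/325136 ≈ 1873.0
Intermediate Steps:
N = -5812/7 (N = -⅐*5812 = -5812/7 ≈ -830.29)
b = -30965/46448 (b = -⅔ + 1/(6*(15781 + 7443)) = -⅔ + (⅙)/23224 = -⅔ + (⅙)*(1/23224) = -⅔ + 1/139344 = -30965/46448 ≈ -0.66666)
(N + b) - 13*(-208) = (-5812/7 - 30965/46448) - 13*(-208) = -270172531/325136 + 2704 = 608995213/325136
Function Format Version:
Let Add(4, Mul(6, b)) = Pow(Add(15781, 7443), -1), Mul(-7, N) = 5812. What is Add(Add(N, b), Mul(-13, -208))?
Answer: Rational(608995213, 325136) ≈ 1873.0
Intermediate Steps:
N = Rational(-5812, 7) (N = Mul(Rational(-1, 7), 5812) = Rational(-5812, 7) ≈ -830.29)
b = Rational(-30965, 46448) (b = Add(Rational(-2, 3), Mul(Rational(1, 6), Pow(Add(15781, 7443), -1))) = Add(Rational(-2, 3), Mul(Rational(1, 6), Pow(23224, -1))) = Add(Rational(-2, 3), Mul(Rational(1, 6), Rational(1, 23224))) = Add(Rational(-2, 3), Rational(1, 139344)) = Rational(-30965, 46448) ≈ -0.66666)
Add(Add(N, b), Mul(-13, -208)) = Add(Add(Rational(-5812, 7), Rational(-30965, 46448)), Mul(-13, -208)) = Add(Rational(-270172531, 325136), 2704) = Rational(608995213, 325136)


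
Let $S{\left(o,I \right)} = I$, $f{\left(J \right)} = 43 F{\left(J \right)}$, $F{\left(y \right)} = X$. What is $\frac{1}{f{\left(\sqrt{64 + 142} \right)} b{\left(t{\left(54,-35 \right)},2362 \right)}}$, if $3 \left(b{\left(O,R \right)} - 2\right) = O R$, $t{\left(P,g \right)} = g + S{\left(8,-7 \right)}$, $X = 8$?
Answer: $- \frac{1}{11374704} \approx -8.7914 \cdot 10^{-8}$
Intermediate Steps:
$F{\left(y \right)} = 8$
$f{\left(J \right)} = 344$ ($f{\left(J \right)} = 43 \cdot 8 = 344$)
$t{\left(P,g \right)} = -7 + g$ ($t{\left(P,g \right)} = g - 7 = -7 + g$)
$b{\left(O,R \right)} = 2 + \frac{O R}{3}$
$\frac{1}{f{\left(\sqrt{64 + 142} \right)} b{\left(t{\left(54,-35 \right)},2362 \right)}} = \frac{1}{344 \left(2 + \frac{1}{3} \left(-7 - 35\right) 2362\right)} = \frac{1}{344 \left(2 + \frac{1}{3} \left(-42\right) 2362\right)} = \frac{1}{344 \left(2 - 33068\right)} = \frac{1}{344 \left(-33066\right)} = \frac{1}{344} \left(- \frac{1}{33066}\right) = - \frac{1}{11374704}$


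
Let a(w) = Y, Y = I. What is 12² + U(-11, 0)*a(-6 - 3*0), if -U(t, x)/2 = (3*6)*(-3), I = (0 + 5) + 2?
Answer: 900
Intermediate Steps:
I = 7 (I = 5 + 2 = 7)
Y = 7
U(t, x) = 108 (U(t, x) = -2*3*6*(-3) = -36*(-3) = -2*(-54) = 108)
a(w) = 7
12² + U(-11, 0)*a(-6 - 3*0) = 12² + 108*7 = 144 + 756 = 900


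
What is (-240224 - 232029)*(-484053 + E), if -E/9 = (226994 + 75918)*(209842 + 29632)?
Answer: 308313402274357185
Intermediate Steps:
E = -652855934592 (E = -9*(226994 + 75918)*(209842 + 29632) = -2726208*239474 = -9*72539548288 = -652855934592)
(-240224 - 232029)*(-484053 + E) = (-240224 - 232029)*(-484053 - 652855934592) = -472253*(-652856418645) = 308313402274357185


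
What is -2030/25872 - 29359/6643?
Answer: -7888381/1753752 ≈ -4.4980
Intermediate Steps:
-2030/25872 - 29359/6643 = -2030*1/25872 - 29359*1/6643 = -145/1848 - 29359/6643 = -7888381/1753752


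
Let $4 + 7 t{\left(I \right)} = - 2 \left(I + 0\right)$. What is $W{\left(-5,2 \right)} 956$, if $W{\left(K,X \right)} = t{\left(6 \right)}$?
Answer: $- \frac{15296}{7} \approx -2185.1$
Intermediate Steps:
$t{\left(I \right)} = - \frac{4}{7} - \frac{2 I}{7}$ ($t{\left(I \right)} = - \frac{4}{7} + \frac{\left(-2\right) \left(I + 0\right)}{7} = - \frac{4}{7} + \frac{\left(-2\right) I}{7} = - \frac{4}{7} - \frac{2 I}{7}$)
$W{\left(K,X \right)} = - \frac{16}{7}$ ($W{\left(K,X \right)} = - \frac{4}{7} - \frac{12}{7} = - \frac{16}{7}$)
$W{\left(-5,2 \right)} 956 = \left(- \frac{16}{7}\right) 956 = - \frac{15296}{7}$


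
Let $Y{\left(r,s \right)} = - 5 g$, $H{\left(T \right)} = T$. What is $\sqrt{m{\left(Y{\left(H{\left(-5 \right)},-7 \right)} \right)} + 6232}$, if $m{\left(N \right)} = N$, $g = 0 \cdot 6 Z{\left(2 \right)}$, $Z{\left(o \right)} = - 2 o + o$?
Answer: $2 \sqrt{1558} \approx 78.943$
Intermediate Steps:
$Z{\left(o \right)} = - o$
$g = 0$ ($g = 0 \cdot 6 \left(\left(-1\right) 2\right) = 0 \left(-2\right) = 0$)
$Y{\left(r,s \right)} = 0$ ($Y{\left(r,s \right)} = \left(-5\right) 0 = 0$)
$\sqrt{m{\left(Y{\left(H{\left(-5 \right)},-7 \right)} \right)} + 6232} = \sqrt{0 + 6232} = \sqrt{6232} = 2 \sqrt{1558}$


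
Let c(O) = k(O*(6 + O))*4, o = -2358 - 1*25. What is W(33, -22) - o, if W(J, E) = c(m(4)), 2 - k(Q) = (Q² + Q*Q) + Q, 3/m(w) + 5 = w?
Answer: 1779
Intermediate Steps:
m(w) = 3/(-5 + w)
k(Q) = 2 - Q - 2*Q² (k(Q) = 2 - ((Q² + Q*Q) + Q) = 2 - ((Q² + Q²) + Q) = 2 - (2*Q² + Q) = 2 - (Q + 2*Q²) = 2 + (-Q - 2*Q²) = 2 - Q - 2*Q²)
o = -2383 (o = -2358 - 25 = -2383)
c(O) = 8 - 8*O²*(6 + O)² - 4*O*(6 + O) (c(O) = (2 - O*(6 + O) - 2*O²*(6 + O)²)*4 = 8 - 8*O²*(6 + O)² - 4*O*(6 + O))
W(J, E) = -604 (W(J, E) = 8 - 8*(3/(-5 + 4))²*(6 + 3/(-5 + 4))² - 4*3/(-5 + 4)*(6 + 3/(-5 + 4)) = 8 - 8*(3/(-1))²*(6 + 3/(-1))² - 4*3/(-1)*(6 + 3/(-1)) = 8 - 8*(3*(-1))²*(6 + 3*(-1))² - 4*3*(-1)*(6 + 3*(-1)) = 8 - 8*(-3)²*(6 - 3)² - 4*(-3)*(6 - 3) = 8 - 8*9*3² - 4*(-3)*3 = 8 - 8*9*9 + 36 = 8 - 648 + 36 = -604)
W(33, -22) - o = -604 - 1*(-2383) = -604 + 2383 = 1779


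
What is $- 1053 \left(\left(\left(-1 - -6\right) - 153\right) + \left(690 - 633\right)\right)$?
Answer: $95823$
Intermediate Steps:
$- 1053 \left(\left(\left(-1 - -6\right) - 153\right) + \left(690 - 633\right)\right) = - 1053 \left(\left(\left(-1 + 6\right) - 153\right) + 57\right) = - 1053 \left(\left(5 - 153\right) + 57\right) = - 1053 \left(-148 + 57\right) = \left(-1053\right) \left(-91\right) = 95823$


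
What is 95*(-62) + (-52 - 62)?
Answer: -6004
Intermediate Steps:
95*(-62) + (-52 - 62) = -5890 - 114 = -6004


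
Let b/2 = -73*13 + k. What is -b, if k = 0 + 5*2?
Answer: 1878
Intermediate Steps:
k = 10 (k = 0 + 10 = 10)
b = -1878 (b = 2*(-73*13 + 10) = 2*(-949 + 10) = 2*(-939) = -1878)
-b = -1*(-1878) = 1878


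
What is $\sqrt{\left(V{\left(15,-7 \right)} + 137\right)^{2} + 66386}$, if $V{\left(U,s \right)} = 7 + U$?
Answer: $\sqrt{91667} \approx 302.77$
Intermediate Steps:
$\sqrt{\left(V{\left(15,-7 \right)} + 137\right)^{2} + 66386} = \sqrt{\left(\left(7 + 15\right) + 137\right)^{2} + 66386} = \sqrt{\left(22 + 137\right)^{2} + 66386} = \sqrt{159^{2} + 66386} = \sqrt{25281 + 66386} = \sqrt{91667}$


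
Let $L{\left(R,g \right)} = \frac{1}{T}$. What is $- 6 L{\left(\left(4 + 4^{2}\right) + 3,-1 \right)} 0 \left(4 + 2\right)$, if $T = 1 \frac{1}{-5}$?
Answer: $0$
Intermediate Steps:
$T = - \frac{1}{5}$ ($T = 1 \left(- \frac{1}{5}\right) = - \frac{1}{5} \approx -0.2$)
$L{\left(R,g \right)} = -5$ ($L{\left(R,g \right)} = \frac{1}{- \frac{1}{5}} = -5$)
$- 6 L{\left(\left(4 + 4^{2}\right) + 3,-1 \right)} 0 \left(4 + 2\right) = \left(-6\right) \left(-5\right) 0 \left(4 + 2\right) = 30 \cdot 0 \cdot 6 = 30 \cdot 0 = 0$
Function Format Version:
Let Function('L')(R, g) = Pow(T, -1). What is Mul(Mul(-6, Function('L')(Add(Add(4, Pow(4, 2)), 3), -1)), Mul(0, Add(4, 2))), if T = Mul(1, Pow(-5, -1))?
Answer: 0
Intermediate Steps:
T = Rational(-1, 5) (T = Mul(1, Rational(-1, 5)) = Rational(-1, 5) ≈ -0.20000)
Function('L')(R, g) = -5 (Function('L')(R, g) = Pow(Rational(-1, 5), -1) = -5)
Mul(Mul(-6, Function('L')(Add(Add(4, Pow(4, 2)), 3), -1)), Mul(0, Add(4, 2))) = Mul(Mul(-6, -5), Mul(0, Add(4, 2))) = Mul(30, Mul(0, 6)) = Mul(30, 0) = 0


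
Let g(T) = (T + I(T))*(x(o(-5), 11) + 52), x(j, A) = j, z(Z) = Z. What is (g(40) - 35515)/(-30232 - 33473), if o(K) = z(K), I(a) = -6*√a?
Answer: 217/411 + 188*√10/21235 ≈ 0.55598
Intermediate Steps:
o(K) = K
g(T) = -282*√T + 47*T (g(T) = (T - 6*√T)*(-5 + 52) = (T - 6*√T)*47 = -282*√T + 47*T)
(g(40) - 35515)/(-30232 - 33473) = ((-564*√10 + 47*40) - 35515)/(-30232 - 33473) = ((-564*√10 + 1880) - 35515)/(-63705) = ((-564*√10 + 1880) - 35515)*(-1/63705) = ((1880 - 564*√10) - 35515)*(-1/63705) = (-33635 - 564*√10)*(-1/63705) = 217/411 + 188*√10/21235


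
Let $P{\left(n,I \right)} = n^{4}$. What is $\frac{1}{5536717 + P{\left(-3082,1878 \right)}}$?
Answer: $\frac{1}{90225763164893} \approx 1.1083 \cdot 10^{-14}$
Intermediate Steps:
$\frac{1}{5536717 + P{\left(-3082,1878 \right)}} = \frac{1}{5536717 + \left(-3082\right)^{4}} = \frac{1}{5536717 + 90225757628176} = \frac{1}{90225763164893}$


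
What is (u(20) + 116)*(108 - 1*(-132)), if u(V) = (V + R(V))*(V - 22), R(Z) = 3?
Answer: 16800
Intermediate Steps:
u(V) = (-22 + V)*(3 + V) (u(V) = (V + 3)*(V - 22) = (3 + V)*(-22 + V) = (-22 + V)*(3 + V))
(u(20) + 116)*(108 - 1*(-132)) = ((-66 + 20**2 - 19*20) + 116)*(108 - 1*(-132)) = ((-66 + 400 - 380) + 116)*(108 + 132) = (-46 + 116)*240 = 70*240 = 16800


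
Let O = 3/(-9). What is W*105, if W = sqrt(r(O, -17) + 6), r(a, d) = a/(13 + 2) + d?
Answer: 28*I*sqrt(155) ≈ 348.6*I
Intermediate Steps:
O = -1/3 (O = 3*(-1/9) = -1/3 ≈ -0.33333)
r(a, d) = d + a/15 (r(a, d) = a/15 + d = d + a/15)
W = 4*I*sqrt(155)/15 (W = sqrt((-17 + (1/15)*(-1/3)) + 6) = sqrt((-17 - 1/45) + 6) = sqrt(-766/45 + 6) = sqrt(-496/45) = 4*I*sqrt(155)/15 ≈ 3.32*I)
W*105 = (4*I*sqrt(155)/15)*105 = 28*I*sqrt(155)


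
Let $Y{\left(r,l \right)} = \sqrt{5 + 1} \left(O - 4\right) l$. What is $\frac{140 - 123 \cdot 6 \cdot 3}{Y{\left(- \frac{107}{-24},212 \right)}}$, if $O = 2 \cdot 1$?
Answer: $\frac{1037 \sqrt{6}}{1272} \approx 1.997$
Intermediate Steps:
$O = 2$
$Y{\left(r,l \right)} = - 2 l \sqrt{6}$ ($Y{\left(r,l \right)} = \sqrt{5 + 1} \left(2 - 4\right) l = \sqrt{6} \left(- 2 l\right) = - 2 l \sqrt{6}$)
$\frac{140 - 123 \cdot 6 \cdot 3}{Y{\left(- \frac{107}{-24},212 \right)}} = \frac{140 - 123 \cdot 6 \cdot 3}{\left(-2\right) 212 \sqrt{6}} = \frac{140 - 2214}{\left(-424\right) \sqrt{6}} = \left(140 - 2214\right) \left(- \frac{\sqrt{6}}{2544}\right) = - 2074 \left(- \frac{\sqrt{6}}{2544}\right) = \frac{1037 \sqrt{6}}{1272}$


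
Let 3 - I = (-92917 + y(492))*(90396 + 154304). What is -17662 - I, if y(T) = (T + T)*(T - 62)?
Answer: 80800656435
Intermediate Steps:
y(T) = 2*T*(-62 + T) (y(T) = (2*T)*(-62 + T) = 2*T*(-62 + T))
I = -80800674097 (I = 3 - (-92917 + 2*492*(-62 + 492))*(90396 + 154304) = 3 - (-92917 + 2*492*430)*244700 = 3 - (-92917 + 423120)*244700 = 3 - 330203*244700 = 3 - 1*80800674100 = 3 - 80800674100 = -80800674097)
-17662 - I = -17662 - 1*(-80800674097) = -17662 + 80800674097 = 80800656435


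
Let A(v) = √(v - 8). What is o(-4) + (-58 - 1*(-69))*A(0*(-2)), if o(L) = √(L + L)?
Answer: 24*I*√2 ≈ 33.941*I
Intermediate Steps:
A(v) = √(-8 + v)
o(L) = √2*√L (o(L) = √(2*L) = √2*√L)
o(-4) + (-58 - 1*(-69))*A(0*(-2)) = √2*√(-4) + (-58 - 1*(-69))*√(-8 + 0*(-2)) = √2*(2*I) + (-58 + 69)*√(-8 + 0) = 2*I*√2 + 11*√(-8) = 2*I*√2 + 11*(2*I*√2) = 2*I*√2 + 22*I*√2 = 24*I*√2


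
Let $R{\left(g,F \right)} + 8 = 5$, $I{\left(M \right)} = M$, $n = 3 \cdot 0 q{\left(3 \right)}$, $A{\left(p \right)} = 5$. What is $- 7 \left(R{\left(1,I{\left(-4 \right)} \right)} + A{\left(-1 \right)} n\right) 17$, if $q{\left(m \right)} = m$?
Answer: $357$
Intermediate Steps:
$n = 0$ ($n = 3 \cdot 0 \cdot 3 = 0 \cdot 3 = 0$)
$R{\left(g,F \right)} = -3$ ($R{\left(g,F \right)} = -8 + 5 = -3$)
$- 7 \left(R{\left(1,I{\left(-4 \right)} \right)} + A{\left(-1 \right)} n\right) 17 = - 7 \left(-3 + 5 \cdot 0\right) 17 = - 7 \left(-3 + 0\right) 17 = \left(-7\right) \left(-3\right) 17 = 21 \cdot 17 = 357$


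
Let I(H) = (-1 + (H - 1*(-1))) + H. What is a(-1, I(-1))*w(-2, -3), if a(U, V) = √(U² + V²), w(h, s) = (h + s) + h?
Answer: -7*√5 ≈ -15.652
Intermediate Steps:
I(H) = 2*H (I(H) = (-1 + (H + 1)) + H = (-1 + (1 + H)) + H = H + H = 2*H)
w(h, s) = s + 2*h
a(-1, I(-1))*w(-2, -3) = √((-1)² + (2*(-1))²)*(-3 + 2*(-2)) = √(1 + (-2)²)*(-3 - 4) = √(1 + 4)*(-7) = √5*(-7) = -7*√5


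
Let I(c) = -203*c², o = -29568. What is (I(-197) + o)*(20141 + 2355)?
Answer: -177893756320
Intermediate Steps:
(I(-197) + o)*(20141 + 2355) = (-203*(-197)² - 29568)*(20141 + 2355) = (-203*38809 - 29568)*22496 = (-7878227 - 29568)*22496 = -7907795*22496 = -177893756320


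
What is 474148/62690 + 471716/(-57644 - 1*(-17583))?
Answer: -755502358/179387435 ≈ -4.2116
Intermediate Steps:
474148/62690 + 471716/(-57644 - 1*(-17583)) = 474148*(1/62690) + 471716/(-57644 + 17583) = 237074/31345 + 471716/(-40061) = 237074/31345 + 471716*(-1/40061) = 237074/31345 - 67388/5723 = -755502358/179387435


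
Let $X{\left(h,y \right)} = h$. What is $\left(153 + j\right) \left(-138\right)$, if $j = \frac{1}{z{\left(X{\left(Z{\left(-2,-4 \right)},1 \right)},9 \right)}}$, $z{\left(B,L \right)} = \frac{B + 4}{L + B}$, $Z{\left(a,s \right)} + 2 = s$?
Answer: $-20907$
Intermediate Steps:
$Z{\left(a,s \right)} = -2 + s$
$z{\left(B,L \right)} = \frac{4 + B}{B + L}$
$j = - \frac{3}{2}$ ($j = \frac{1}{\frac{1}{\left(-2 - 4\right) + 9} \left(4 - 6\right)} = \frac{1}{\frac{1}{-6 + 9} \left(4 - 6\right)} = \frac{1}{\frac{1}{3} \left(-2\right)} = \frac{1}{- \frac{2}{3}} = - \frac{3}{2} \approx -1.5$)
$\left(153 + j\right) \left(-138\right) = \left(153 - \frac{3}{2}\right) \left(-138\right) = \frac{303}{2} \left(-138\right) = -20907$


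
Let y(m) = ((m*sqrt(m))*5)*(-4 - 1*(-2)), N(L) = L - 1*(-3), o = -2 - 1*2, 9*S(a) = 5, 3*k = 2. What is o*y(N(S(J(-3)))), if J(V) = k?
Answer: 5120*sqrt(2)/27 ≈ 268.18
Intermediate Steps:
k = 2/3 (k = (1/3)*2 = 2/3 ≈ 0.66667)
J(V) = 2/3
S(a) = 5/9 (S(a) = (1/9)*5 = 5/9)
o = -4 (o = -2 - 2 = -4)
N(L) = 3 + L (N(L) = L + 3 = 3 + L)
y(m) = -10*m**(3/2) (y(m) = (m**(3/2)*5)*(-4 + 2) = (5*m**(3/2))*(-2) = -10*m**(3/2))
o*y(N(S(J(-3)))) = -(-40)*(3 + 5/9)**(3/2) = -(-40)*(32/9)**(3/2) = -(-40)*128*sqrt(2)/27 = -(-5120)*sqrt(2)/27 = 5120*sqrt(2)/27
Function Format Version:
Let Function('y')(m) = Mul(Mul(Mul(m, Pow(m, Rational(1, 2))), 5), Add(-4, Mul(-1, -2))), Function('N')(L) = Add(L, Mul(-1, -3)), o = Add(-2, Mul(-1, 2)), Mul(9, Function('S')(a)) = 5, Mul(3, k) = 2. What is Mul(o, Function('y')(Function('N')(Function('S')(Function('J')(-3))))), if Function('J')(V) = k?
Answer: Mul(Rational(5120, 27), Pow(2, Rational(1, 2))) ≈ 268.18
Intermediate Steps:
k = Rational(2, 3) (k = Mul(Rational(1, 3), 2) = Rational(2, 3) ≈ 0.66667)
Function('J')(V) = Rational(2, 3)
Function('S')(a) = Rational(5, 9) (Function('S')(a) = Mul(Rational(1, 9), 5) = Rational(5, 9))
o = -4 (o = Add(-2, -2) = -4)
Function('N')(L) = Add(3, L) (Function('N')(L) = Add(L, 3) = Add(3, L))
Function('y')(m) = Mul(-10, Pow(m, Rational(3, 2))) (Function('y')(m) = Mul(Mul(Pow(m, Rational(3, 2)), 5), Add(-4, 2)) = Mul(Mul(5, Pow(m, Rational(3, 2))), -2) = Mul(-10, Pow(m, Rational(3, 2))))
Mul(o, Function('y')(Function('N')(Function('S')(Function('J')(-3))))) = Mul(-4, Mul(-10, Pow(Add(3, Rational(5, 9)), Rational(3, 2)))) = Mul(-4, Mul(-10, Pow(Rational(32, 9), Rational(3, 2)))) = Mul(-4, Mul(-10, Mul(Rational(128, 27), Pow(2, Rational(1, 2))))) = Mul(-4, Mul(Rational(-1280, 27), Pow(2, Rational(1, 2)))) = Mul(Rational(5120, 27), Pow(2, Rational(1, 2)))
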